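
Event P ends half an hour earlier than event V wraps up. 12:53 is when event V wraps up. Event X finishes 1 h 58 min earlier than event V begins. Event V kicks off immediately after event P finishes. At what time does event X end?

10:25

Event P ends at 12:53 − 30 min = 12:23.
So event V starts at 12:23.
Event X ends at 12:23 − 118 min = 10:25.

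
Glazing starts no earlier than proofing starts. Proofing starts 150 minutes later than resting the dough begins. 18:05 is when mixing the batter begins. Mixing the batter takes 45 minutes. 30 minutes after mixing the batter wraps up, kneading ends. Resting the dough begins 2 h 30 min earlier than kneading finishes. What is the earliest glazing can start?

Mixing the batter ends at 18:05 + 45 min = 18:50.
Kneading ends at 18:50 + 30 min = 19:20.
Resting the dough starts at 19:20 − 150 min = 16:50.
Proofing starts at 16:50 + 150 min = 19:20.
Glazing is bounded by proofing, so the earliest it can start is 19:20.

19:20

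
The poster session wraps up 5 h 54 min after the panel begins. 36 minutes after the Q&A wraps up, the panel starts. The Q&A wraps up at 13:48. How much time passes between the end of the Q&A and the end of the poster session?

The panel starts at 13:48 + 36 min = 14:24.
The poster session ends at 14:24 + 354 min = 20:18.
From 13:48 to 20:18 is 6 h 30 min.

6 h 30 min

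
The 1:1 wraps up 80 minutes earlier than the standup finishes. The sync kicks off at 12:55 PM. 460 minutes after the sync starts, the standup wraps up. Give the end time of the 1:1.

The standup ends at 12:55 PM + 460 min = 8:35 PM.
The 1:1 ends at 8:35 PM − 80 min = 7:15 PM.

7:15 PM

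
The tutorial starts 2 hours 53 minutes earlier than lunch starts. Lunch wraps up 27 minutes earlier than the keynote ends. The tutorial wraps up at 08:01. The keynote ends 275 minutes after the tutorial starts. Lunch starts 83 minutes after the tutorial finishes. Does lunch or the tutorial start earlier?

the tutorial

Lunch starts at 08:01 + 83 min = 09:24.
The tutorial starts at 09:24 − 173 min = 06:31.
Lunch starts at 09:24 and the tutorial starts at 06:31, so the tutorial is first.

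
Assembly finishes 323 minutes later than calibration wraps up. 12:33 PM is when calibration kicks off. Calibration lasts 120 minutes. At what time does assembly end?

Calibration ends at 12:33 PM + 120 min = 2:33 PM.
Assembly ends at 2:33 PM + 323 min = 7:56 PM.

7:56 PM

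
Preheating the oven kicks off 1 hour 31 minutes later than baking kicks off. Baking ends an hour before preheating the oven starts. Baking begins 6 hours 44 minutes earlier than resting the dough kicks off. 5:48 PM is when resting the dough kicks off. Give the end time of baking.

Baking starts at 5:48 PM − 404 min = 11:04 AM.
Preheating the oven starts at 11:04 AM + 91 min = 12:35 PM.
Baking ends at 12:35 PM − 60 min = 11:35 AM.

11:35 AM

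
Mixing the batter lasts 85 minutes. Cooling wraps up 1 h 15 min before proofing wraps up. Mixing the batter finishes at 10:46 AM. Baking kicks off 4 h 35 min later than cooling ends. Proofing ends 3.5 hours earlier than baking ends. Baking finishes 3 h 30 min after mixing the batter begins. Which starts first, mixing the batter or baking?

mixing the batter

Mixing the batter starts at 10:46 AM − 85 min = 9:21 AM.
Baking ends at 9:21 AM + 210 min = 12:51 PM.
Proofing ends at 12:51 PM − 210 min = 9:21 AM.
Cooling ends at 9:21 AM − 75 min = 8:06 AM.
Baking starts at 8:06 AM + 275 min = 12:41 PM.
Mixing the batter starts at 9:21 AM and baking starts at 12:41 PM, so mixing the batter is first.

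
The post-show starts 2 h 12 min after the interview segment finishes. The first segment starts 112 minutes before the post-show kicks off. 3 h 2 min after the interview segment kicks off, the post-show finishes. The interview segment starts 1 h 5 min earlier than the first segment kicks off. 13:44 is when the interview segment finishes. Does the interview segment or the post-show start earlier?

The post-show starts at 13:44 + 132 min = 15:56.
The first segment starts at 15:56 − 112 min = 14:04.
The interview segment starts at 14:04 − 65 min = 12:59.
The interview segment starts at 12:59 and the post-show starts at 15:56, so the interview segment is first.

the interview segment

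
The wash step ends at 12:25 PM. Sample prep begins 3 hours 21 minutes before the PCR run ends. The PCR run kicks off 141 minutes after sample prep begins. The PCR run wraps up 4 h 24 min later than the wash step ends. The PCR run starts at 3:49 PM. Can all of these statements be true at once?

The PCR run ends at 12:25 PM + 264 min = 4:49 PM.
Sample prep starts at 4:49 PM − 201 min = 1:28 PM.
The PCR run starts at 1:28 PM + 141 min = 3:49 PM.
That matches the stated 3:49 PM, so the schedule is consistent.

Yes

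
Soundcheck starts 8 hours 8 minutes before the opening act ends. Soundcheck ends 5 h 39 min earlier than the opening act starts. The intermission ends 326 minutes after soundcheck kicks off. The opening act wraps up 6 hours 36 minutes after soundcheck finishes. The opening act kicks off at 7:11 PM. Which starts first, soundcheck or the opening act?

soundcheck

Soundcheck ends at 7:11 PM − 339 min = 1:32 PM.
The opening act ends at 1:32 PM + 396 min = 8:08 PM.
Soundcheck starts at 8:08 PM − 488 min = 12:00 PM.
Soundcheck starts at 12:00 PM and the opening act starts at 7:11 PM, so soundcheck is first.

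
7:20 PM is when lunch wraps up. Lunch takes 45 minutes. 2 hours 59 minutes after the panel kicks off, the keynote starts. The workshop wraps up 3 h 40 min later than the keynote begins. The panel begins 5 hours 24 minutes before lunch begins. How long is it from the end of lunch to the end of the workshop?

30 minutes

Lunch starts at 7:20 PM − 45 min = 6:35 PM.
The panel starts at 6:35 PM − 324 min = 1:11 PM.
The keynote starts at 1:11 PM + 179 min = 4:10 PM.
The workshop ends at 4:10 PM + 220 min = 7:50 PM.
From 7:20 PM to 7:50 PM is 30 minutes.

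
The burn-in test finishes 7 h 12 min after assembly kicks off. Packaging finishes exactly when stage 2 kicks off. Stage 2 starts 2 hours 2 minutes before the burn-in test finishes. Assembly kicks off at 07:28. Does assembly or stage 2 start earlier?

assembly

The burn-in test ends at 07:28 + 432 min = 14:40.
Stage 2 starts at 14:40 − 122 min = 12:38.
Assembly starts at 07:28 and stage 2 starts at 12:38, so assembly is first.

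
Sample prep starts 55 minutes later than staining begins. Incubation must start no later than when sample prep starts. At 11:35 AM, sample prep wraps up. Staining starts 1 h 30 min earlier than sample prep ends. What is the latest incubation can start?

11:00 AM

Staining starts at 11:35 AM − 90 min = 10:05 AM.
Sample prep starts at 10:05 AM + 55 min = 11:00 AM.
Incubation is bounded by sample prep, so the latest it can start is 11:00 AM.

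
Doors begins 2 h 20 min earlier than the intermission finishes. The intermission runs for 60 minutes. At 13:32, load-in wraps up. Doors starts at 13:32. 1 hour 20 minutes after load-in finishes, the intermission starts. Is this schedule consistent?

Yes

The intermission starts at 13:32 + 80 min = 14:52.
The intermission ends at 14:52 + 60 min = 15:52.
Doors starts at 15:52 − 140 min = 13:32.
That matches the stated 13:32, so the schedule is consistent.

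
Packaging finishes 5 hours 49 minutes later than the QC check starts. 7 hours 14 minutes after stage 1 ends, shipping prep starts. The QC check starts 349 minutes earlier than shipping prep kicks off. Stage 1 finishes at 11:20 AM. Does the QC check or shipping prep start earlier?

Shipping prep starts at 11:20 AM + 434 min = 6:34 PM.
The QC check starts at 6:34 PM − 349 min = 12:45 PM.
The QC check starts at 12:45 PM and shipping prep starts at 6:34 PM, so the QC check is first.

the QC check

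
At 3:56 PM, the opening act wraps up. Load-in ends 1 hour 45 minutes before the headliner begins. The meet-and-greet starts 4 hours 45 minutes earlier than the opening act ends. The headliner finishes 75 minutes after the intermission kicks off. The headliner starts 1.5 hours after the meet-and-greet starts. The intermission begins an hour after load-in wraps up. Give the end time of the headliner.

The meet-and-greet starts at 3:56 PM − 285 min = 11:11 AM.
The headliner starts at 11:11 AM + 90 min = 12:41 PM.
Load-in ends at 12:41 PM − 105 min = 10:56 AM.
The intermission starts at 10:56 AM + 60 min = 11:56 AM.
The headliner ends at 11:56 AM + 75 min = 1:11 PM.

1:11 PM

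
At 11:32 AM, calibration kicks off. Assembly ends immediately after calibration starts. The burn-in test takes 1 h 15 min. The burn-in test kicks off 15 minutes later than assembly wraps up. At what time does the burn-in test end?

Assembly ends at 11:32 AM.
The burn-in test starts at 11:32 AM + 15 min = 11:47 AM.
The burn-in test ends at 11:47 AM + 75 min = 1:02 PM.

1:02 PM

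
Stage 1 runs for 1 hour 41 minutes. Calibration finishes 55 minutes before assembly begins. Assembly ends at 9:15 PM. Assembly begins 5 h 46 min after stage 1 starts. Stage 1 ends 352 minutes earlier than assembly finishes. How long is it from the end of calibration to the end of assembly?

2 h 42 min

Stage 1 ends at 9:15 PM − 352 min = 3:23 PM.
Stage 1 starts at 3:23 PM − 101 min = 1:42 PM.
Assembly starts at 1:42 PM + 346 min = 7:28 PM.
Calibration ends at 7:28 PM − 55 min = 6:33 PM.
From 6:33 PM to 9:15 PM is 2 h 42 min.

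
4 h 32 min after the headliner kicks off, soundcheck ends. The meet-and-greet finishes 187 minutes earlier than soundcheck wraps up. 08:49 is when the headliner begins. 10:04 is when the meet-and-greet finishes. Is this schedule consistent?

Soundcheck ends at 08:49 + 272 min = 13:21.
The meet-and-greet ends at 13:21 − 187 min = 10:14.
But the meet-and-greet is also said to end at 10:04 — a 10-minute conflict.

No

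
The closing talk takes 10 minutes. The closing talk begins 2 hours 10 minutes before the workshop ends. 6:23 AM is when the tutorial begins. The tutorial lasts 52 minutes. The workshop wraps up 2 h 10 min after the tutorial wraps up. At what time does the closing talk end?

The tutorial ends at 6:23 AM + 52 min = 7:15 AM.
The workshop ends at 7:15 AM + 130 min = 9:25 AM.
The closing talk starts at 9:25 AM − 130 min = 7:15 AM.
The closing talk ends at 7:15 AM + 10 min = 7:25 AM.

7:25 AM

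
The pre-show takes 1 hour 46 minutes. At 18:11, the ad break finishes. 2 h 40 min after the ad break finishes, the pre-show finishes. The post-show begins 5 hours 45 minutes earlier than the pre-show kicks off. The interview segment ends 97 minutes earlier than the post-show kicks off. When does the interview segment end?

11:43

The pre-show ends at 18:11 + 160 min = 20:51.
The pre-show starts at 20:51 − 106 min = 19:05.
The post-show starts at 19:05 − 345 min = 13:20.
The interview segment ends at 13:20 − 97 min = 11:43.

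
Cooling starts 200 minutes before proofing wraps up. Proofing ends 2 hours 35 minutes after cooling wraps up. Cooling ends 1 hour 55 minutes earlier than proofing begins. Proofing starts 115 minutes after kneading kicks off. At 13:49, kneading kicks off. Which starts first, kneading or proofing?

kneading

Proofing starts at 13:49 + 115 min = 15:44.
Kneading starts at 13:49 and proofing starts at 15:44, so kneading is first.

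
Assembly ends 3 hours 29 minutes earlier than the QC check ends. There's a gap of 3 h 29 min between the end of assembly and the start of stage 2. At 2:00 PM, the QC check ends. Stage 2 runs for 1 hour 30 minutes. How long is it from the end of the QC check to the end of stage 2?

Assembly ends at 2:00 PM − 209 min = 10:31 AM.
Stage 2 starts at 10:31 AM + 209 min = 2:00 PM.
Stage 2 ends at 2:00 PM + 90 min = 3:30 PM.
From 2:00 PM to 3:30 PM is an hour and a half.

an hour and a half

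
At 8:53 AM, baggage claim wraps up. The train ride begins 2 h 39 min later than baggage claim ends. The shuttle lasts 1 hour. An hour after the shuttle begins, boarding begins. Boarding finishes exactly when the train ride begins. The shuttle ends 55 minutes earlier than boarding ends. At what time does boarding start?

The train ride starts at 8:53 AM + 159 min = 11:32 AM.
So boarding ends at 11:32 AM.
The shuttle ends at 11:32 AM − 55 min = 10:37 AM.
The shuttle starts at 10:37 AM − 60 min = 9:37 AM.
Boarding starts at 9:37 AM + 60 min = 10:37 AM.

10:37 AM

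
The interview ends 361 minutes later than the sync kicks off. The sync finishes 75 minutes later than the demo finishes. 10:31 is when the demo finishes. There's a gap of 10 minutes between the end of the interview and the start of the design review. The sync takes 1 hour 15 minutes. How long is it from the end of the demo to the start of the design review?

The sync ends at 10:31 + 75 min = 11:46.
The sync starts at 11:46 − 75 min = 10:31.
The interview ends at 10:31 + 361 min = 16:32.
The design review starts at 16:32 + 10 min = 16:42.
From 10:31 to 16:42 is 371 minutes.

371 minutes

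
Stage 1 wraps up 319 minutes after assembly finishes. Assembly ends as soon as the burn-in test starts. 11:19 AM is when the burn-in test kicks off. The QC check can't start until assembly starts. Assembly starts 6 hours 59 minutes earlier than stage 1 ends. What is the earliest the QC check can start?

9:39 AM

Assembly ends at 11:19 AM.
Stage 1 ends at 11:19 AM + 319 min = 4:38 PM.
Assembly starts at 4:38 PM − 419 min = 9:39 AM.
The QC check is bounded by assembly, so the earliest it can start is 9:39 AM.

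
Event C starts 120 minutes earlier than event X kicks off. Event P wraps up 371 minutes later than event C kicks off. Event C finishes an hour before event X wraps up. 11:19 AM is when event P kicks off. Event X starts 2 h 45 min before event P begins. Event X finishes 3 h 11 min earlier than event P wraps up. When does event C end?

Event X starts at 11:19 AM − 165 min = 8:34 AM.
Event C starts at 8:34 AM − 120 min = 6:34 AM.
Event P ends at 6:34 AM + 371 min = 12:45 PM.
Event X ends at 12:45 PM − 191 min = 9:34 AM.
Event C ends at 9:34 AM − 60 min = 8:34 AM.

8:34 AM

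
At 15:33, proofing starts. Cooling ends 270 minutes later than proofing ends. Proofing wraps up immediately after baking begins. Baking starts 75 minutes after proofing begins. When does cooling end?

21:18

Baking starts at 15:33 + 75 min = 16:48.
So proofing ends at 16:48.
Cooling ends at 16:48 + 270 min = 21:18.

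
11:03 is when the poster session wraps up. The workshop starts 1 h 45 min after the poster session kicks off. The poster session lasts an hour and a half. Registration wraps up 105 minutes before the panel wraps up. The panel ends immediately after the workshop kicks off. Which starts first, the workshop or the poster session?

The poster session starts at 11:03 − 90 min = 09:33.
The workshop starts at 09:33 + 105 min = 11:18.
The workshop starts at 11:18 and the poster session starts at 09:33, so the poster session is first.

the poster session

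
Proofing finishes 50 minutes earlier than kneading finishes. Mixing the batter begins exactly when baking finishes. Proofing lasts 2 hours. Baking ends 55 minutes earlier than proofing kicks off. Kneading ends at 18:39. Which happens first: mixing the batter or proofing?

mixing the batter

Proofing ends at 18:39 − 50 min = 17:49.
Proofing starts at 17:49 − 120 min = 15:49.
Baking ends at 15:49 − 55 min = 14:54.
So mixing the batter starts at 14:54.
Mixing the batter starts at 14:54 and proofing starts at 15:49, so mixing the batter is first.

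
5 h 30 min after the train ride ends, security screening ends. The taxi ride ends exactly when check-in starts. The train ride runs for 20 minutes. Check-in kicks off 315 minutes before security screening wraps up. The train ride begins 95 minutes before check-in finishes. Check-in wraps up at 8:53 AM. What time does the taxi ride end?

The train ride starts at 8:53 AM − 95 min = 7:18 AM.
The train ride ends at 7:18 AM + 20 min = 7:38 AM.
Security screening ends at 7:38 AM + 330 min = 1:08 PM.
Check-in starts at 1:08 PM − 315 min = 7:53 AM.
So the taxi ride ends at 7:53 AM.

7:53 AM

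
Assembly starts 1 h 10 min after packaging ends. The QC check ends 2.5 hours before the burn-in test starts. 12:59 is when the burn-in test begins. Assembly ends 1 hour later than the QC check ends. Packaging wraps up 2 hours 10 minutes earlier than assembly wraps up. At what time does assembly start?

10:29

The QC check ends at 12:59 − 150 min = 10:29.
Assembly ends at 10:29 + 60 min = 11:29.
Packaging ends at 11:29 − 130 min = 09:19.
Assembly starts at 09:19 + 70 min = 10:29.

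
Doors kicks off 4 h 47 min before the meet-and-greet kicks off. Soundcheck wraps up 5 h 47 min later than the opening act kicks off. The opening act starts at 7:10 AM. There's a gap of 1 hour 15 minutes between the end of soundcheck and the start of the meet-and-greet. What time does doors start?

9:25 AM

Soundcheck ends at 7:10 AM + 347 min = 12:57 PM.
The meet-and-greet starts at 12:57 PM + 75 min = 2:12 PM.
Doors starts at 2:12 PM − 287 min = 9:25 AM.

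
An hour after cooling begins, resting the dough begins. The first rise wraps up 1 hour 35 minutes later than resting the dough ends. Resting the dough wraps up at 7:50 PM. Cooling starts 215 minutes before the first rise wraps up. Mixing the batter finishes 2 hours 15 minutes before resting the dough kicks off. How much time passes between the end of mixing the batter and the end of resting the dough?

3 hours 15 minutes

The first rise ends at 7:50 PM + 95 min = 9:25 PM.
Cooling starts at 9:25 PM − 215 min = 5:50 PM.
Resting the dough starts at 5:50 PM + 60 min = 6:50 PM.
Mixing the batter ends at 6:50 PM − 135 min = 4:35 PM.
From 4:35 PM to 7:50 PM is 3 hours 15 minutes.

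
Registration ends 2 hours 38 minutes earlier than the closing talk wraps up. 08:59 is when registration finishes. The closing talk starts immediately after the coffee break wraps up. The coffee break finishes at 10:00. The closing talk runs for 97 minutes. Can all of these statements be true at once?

The closing talk starts at 10:00.
The closing talk ends at 10:00 + 97 min = 11:37.
Registration ends at 11:37 − 158 min = 08:59.
That matches the stated 08:59, so the schedule is consistent.

Yes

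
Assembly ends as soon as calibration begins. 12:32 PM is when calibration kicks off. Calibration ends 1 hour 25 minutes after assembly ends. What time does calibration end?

Assembly ends at 12:32 PM.
Calibration ends at 12:32 PM + 85 min = 1:57 PM.

1:57 PM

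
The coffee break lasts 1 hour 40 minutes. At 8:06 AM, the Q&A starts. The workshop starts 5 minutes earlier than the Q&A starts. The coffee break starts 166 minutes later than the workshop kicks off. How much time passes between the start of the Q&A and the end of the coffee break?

4 hours 21 minutes

The workshop starts at 8:06 AM − 5 min = 8:01 AM.
The coffee break starts at 8:01 AM + 166 min = 10:47 AM.
The coffee break ends at 10:47 AM + 100 min = 12:27 PM.
From 8:06 AM to 12:27 PM is 4 hours 21 minutes.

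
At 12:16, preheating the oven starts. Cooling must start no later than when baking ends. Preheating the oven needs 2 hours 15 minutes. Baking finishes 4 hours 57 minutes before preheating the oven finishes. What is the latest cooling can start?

09:34

Preheating the oven ends at 12:16 + 135 min = 14:31.
Baking ends at 14:31 − 297 min = 09:34.
Cooling is bounded by baking, so the latest it can start is 09:34.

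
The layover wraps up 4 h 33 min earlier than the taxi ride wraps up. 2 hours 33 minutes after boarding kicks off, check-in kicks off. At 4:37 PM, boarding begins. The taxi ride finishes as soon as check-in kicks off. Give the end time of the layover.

Check-in starts at 4:37 PM + 153 min = 7:10 PM.
So the taxi ride ends at 7:10 PM.
The layover ends at 7:10 PM − 273 min = 2:37 PM.

2:37 PM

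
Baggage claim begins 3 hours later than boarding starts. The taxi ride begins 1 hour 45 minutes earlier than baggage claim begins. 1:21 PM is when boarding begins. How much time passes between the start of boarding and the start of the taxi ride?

Baggage claim starts at 1:21 PM + 180 min = 4:21 PM.
The taxi ride starts at 4:21 PM − 105 min = 2:36 PM.
From 1:21 PM to 2:36 PM is 1 h 15 min.

1 h 15 min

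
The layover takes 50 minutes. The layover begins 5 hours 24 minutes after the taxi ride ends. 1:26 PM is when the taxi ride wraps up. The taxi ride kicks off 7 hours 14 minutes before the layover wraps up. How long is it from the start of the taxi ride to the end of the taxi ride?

1 hour

The layover starts at 1:26 PM + 324 min = 6:50 PM.
The layover ends at 6:50 PM + 50 min = 7:40 PM.
The taxi ride starts at 7:40 PM − 434 min = 12:26 PM.
From 12:26 PM to 1:26 PM is 1 hour.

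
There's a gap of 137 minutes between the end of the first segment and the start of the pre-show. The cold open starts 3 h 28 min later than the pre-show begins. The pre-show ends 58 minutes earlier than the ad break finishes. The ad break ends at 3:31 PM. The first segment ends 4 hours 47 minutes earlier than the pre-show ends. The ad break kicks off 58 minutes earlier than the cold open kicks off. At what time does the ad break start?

The pre-show ends at 3:31 PM − 58 min = 2:33 PM.
The first segment ends at 2:33 PM − 287 min = 9:46 AM.
The pre-show starts at 9:46 AM + 137 min = 12:03 PM.
The cold open starts at 12:03 PM + 208 min = 3:31 PM.
The ad break starts at 3:31 PM − 58 min = 2:33 PM.

2:33 PM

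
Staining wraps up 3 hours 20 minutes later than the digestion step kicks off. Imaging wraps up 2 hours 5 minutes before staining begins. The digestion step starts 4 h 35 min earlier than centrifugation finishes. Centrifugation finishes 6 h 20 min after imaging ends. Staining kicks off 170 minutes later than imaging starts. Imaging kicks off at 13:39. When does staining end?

19:29

Staining starts at 13:39 + 170 min = 16:29.
Imaging ends at 16:29 − 125 min = 14:24.
Centrifugation ends at 14:24 + 380 min = 20:44.
The digestion step starts at 20:44 − 275 min = 16:09.
Staining ends at 16:09 + 200 min = 19:29.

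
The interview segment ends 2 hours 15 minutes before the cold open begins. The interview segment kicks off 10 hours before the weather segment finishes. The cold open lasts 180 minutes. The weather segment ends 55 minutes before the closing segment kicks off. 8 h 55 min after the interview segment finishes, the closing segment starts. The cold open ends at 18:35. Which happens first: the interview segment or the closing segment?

The cold open starts at 18:35 − 180 min = 15:35.
The interview segment ends at 15:35 − 135 min = 13:20.
The closing segment starts at 13:20 + 535 min = 22:15.
The weather segment ends at 22:15 − 55 min = 21:20.
The interview segment starts at 21:20 − 600 min = 11:20.
The interview segment starts at 11:20 and the closing segment starts at 22:15, so the interview segment is first.

the interview segment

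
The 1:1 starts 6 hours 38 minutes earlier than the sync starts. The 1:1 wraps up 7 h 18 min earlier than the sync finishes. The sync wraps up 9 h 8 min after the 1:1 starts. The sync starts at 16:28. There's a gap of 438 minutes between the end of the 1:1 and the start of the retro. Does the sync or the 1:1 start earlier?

the 1:1

The 1:1 starts at 16:28 − 398 min = 09:50.
The sync starts at 16:28 and the 1:1 starts at 09:50, so the 1:1 is first.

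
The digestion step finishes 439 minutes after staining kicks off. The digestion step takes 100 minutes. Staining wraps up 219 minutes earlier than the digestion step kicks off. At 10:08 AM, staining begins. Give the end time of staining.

The digestion step ends at 10:08 AM + 439 min = 5:27 PM.
The digestion step starts at 5:27 PM − 100 min = 3:47 PM.
Staining ends at 3:47 PM − 219 min = 12:08 PM.

12:08 PM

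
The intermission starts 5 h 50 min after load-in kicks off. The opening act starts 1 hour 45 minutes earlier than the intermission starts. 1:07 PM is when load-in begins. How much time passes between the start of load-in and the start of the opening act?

The intermission starts at 1:07 PM + 350 min = 6:57 PM.
The opening act starts at 6:57 PM − 105 min = 5:12 PM.
From 1:07 PM to 5:12 PM is 245 minutes.

245 minutes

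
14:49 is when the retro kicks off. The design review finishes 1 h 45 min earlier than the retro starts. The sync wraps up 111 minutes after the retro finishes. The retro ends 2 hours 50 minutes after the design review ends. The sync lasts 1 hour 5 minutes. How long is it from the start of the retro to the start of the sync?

1 h 51 min

The design review ends at 14:49 − 105 min = 13:04.
The retro ends at 13:04 + 170 min = 15:54.
The sync ends at 15:54 + 111 min = 17:45.
The sync starts at 17:45 − 65 min = 16:40.
From 14:49 to 16:40 is 1 h 51 min.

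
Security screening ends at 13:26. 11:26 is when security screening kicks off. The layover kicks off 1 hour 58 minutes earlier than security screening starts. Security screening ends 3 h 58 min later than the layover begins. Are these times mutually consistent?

The layover starts at 11:26 − 118 min = 09:28.
Security screening ends at 09:28 + 238 min = 13:26.
That matches the stated 13:26, so the schedule is consistent.

Yes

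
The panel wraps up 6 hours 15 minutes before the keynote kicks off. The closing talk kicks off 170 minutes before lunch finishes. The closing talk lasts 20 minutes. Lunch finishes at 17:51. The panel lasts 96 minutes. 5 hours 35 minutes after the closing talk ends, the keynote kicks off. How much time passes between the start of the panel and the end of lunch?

The closing talk starts at 17:51 − 170 min = 15:01.
The closing talk ends at 15:01 + 20 min = 15:21.
The keynote starts at 15:21 + 335 min = 20:56.
The panel ends at 20:56 − 375 min = 14:41.
The panel starts at 14:41 − 96 min = 13:05.
From 13:05 to 17:51 is 4 hours 46 minutes.

4 hours 46 minutes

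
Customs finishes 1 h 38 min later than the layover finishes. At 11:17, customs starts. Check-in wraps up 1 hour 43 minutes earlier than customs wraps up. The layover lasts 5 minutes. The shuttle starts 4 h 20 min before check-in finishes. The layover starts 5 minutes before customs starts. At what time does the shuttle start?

06:52

The layover starts at 11:17 − 5 min = 11:12.
The layover ends at 11:12 + 5 min = 11:17.
Customs ends at 11:17 + 98 min = 12:55.
Check-in ends at 12:55 − 103 min = 11:12.
The shuttle starts at 11:12 − 260 min = 06:52.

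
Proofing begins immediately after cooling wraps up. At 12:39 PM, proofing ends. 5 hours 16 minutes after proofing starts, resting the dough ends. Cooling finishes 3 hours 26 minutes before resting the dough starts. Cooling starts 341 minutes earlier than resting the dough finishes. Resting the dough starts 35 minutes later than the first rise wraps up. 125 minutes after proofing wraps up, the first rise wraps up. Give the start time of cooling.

11:28 AM

The first rise ends at 12:39 PM + 125 min = 2:44 PM.
Resting the dough starts at 2:44 PM + 35 min = 3:19 PM.
Cooling ends at 3:19 PM − 206 min = 11:53 AM.
So proofing starts at 11:53 AM.
Resting the dough ends at 11:53 AM + 316 min = 5:09 PM.
Cooling starts at 5:09 PM − 341 min = 11:28 AM.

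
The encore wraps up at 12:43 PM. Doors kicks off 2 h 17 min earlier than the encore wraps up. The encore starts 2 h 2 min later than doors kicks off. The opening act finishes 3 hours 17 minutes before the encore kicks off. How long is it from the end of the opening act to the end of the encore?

3 hours 32 minutes

Doors starts at 12:43 PM − 137 min = 10:26 AM.
The encore starts at 10:26 AM + 122 min = 12:28 PM.
The opening act ends at 12:28 PM − 197 min = 9:11 AM.
From 9:11 AM to 12:43 PM is 3 hours 32 minutes.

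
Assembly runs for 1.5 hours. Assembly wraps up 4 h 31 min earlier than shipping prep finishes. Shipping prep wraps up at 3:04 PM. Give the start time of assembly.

9:03 AM

Assembly ends at 3:04 PM − 271 min = 10:33 AM.
Assembly starts at 10:33 AM − 90 min = 9:03 AM.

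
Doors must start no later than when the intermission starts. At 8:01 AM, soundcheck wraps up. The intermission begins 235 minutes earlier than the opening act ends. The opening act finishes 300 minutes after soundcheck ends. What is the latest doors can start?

9:06 AM

The opening act ends at 8:01 AM + 300 min = 1:01 PM.
The intermission starts at 1:01 PM − 235 min = 9:06 AM.
Doors is bounded by the intermission, so the latest it can start is 9:06 AM.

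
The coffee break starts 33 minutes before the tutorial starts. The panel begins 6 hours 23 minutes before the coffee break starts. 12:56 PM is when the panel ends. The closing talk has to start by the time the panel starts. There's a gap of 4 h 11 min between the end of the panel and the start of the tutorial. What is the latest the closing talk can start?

10:11 AM

The tutorial starts at 12:56 PM + 251 min = 5:07 PM.
The coffee break starts at 5:07 PM − 33 min = 4:34 PM.
The panel starts at 4:34 PM − 383 min = 10:11 AM.
The closing talk is bounded by the panel, so the latest it can start is 10:11 AM.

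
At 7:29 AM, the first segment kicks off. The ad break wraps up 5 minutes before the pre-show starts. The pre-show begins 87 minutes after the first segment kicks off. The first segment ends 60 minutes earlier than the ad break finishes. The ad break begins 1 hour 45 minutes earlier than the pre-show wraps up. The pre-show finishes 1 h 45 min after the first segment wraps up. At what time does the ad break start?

7:51 AM

The pre-show starts at 7:29 AM + 87 min = 8:56 AM.
The ad break ends at 8:56 AM − 5 min = 8:51 AM.
The first segment ends at 8:51 AM − 60 min = 7:51 AM.
The pre-show ends at 7:51 AM + 105 min = 9:36 AM.
The ad break starts at 9:36 AM − 105 min = 7:51 AM.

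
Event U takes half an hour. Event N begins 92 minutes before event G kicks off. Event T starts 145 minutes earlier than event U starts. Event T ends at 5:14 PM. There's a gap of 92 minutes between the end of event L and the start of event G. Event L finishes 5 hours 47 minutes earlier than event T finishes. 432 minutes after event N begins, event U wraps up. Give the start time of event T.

Event L ends at 5:14 PM − 347 min = 11:27 AM.
Event G starts at 11:27 AM + 92 min = 12:59 PM.
Event N starts at 12:59 PM − 92 min = 11:27 AM.
Event U ends at 11:27 AM + 432 min = 6:39 PM.
Event U starts at 6:39 PM − 30 min = 6:09 PM.
Event T starts at 6:09 PM − 145 min = 3:44 PM.

3:44 PM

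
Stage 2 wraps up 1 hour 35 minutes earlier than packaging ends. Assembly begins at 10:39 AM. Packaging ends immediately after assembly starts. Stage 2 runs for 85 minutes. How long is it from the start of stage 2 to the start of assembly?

Packaging ends at 10:39 AM.
Stage 2 ends at 10:39 AM − 95 min = 9:04 AM.
Stage 2 starts at 9:04 AM − 85 min = 7:39 AM.
From 7:39 AM to 10:39 AM is 3 hours.

3 hours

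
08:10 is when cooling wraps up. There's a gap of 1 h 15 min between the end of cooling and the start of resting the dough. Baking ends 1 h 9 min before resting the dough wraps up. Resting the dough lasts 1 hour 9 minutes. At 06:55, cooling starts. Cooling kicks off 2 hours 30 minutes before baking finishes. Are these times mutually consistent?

Resting the dough starts at 08:10 + 75 min = 09:25.
Resting the dough ends at 09:25 + 69 min = 10:34.
Baking ends at 10:34 − 69 min = 09:25.
Cooling starts at 09:25 − 150 min = 06:55.
That matches the stated 06:55, so the schedule is consistent.

Yes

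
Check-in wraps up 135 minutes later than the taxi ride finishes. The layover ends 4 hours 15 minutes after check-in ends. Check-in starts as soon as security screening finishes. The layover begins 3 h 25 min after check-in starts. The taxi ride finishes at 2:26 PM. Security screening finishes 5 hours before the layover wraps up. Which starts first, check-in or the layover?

check-in

Check-in ends at 2:26 PM + 135 min = 4:41 PM.
The layover ends at 4:41 PM + 255 min = 8:56 PM.
Security screening ends at 8:56 PM − 300 min = 3:56 PM.
So check-in starts at 3:56 PM.
The layover starts at 3:56 PM + 205 min = 7:21 PM.
Check-in starts at 3:56 PM and the layover starts at 7:21 PM, so check-in is first.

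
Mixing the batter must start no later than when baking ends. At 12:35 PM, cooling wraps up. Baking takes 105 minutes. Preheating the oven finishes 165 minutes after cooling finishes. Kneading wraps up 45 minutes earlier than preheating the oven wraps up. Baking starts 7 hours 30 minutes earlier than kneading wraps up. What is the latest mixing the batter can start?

Preheating the oven ends at 12:35 PM + 165 min = 3:20 PM.
Kneading ends at 3:20 PM − 45 min = 2:35 PM.
Baking starts at 2:35 PM − 450 min = 7:05 AM.
Baking ends at 7:05 AM + 105 min = 8:50 AM.
Mixing the batter is bounded by baking, so the latest it can start is 8:50 AM.

8:50 AM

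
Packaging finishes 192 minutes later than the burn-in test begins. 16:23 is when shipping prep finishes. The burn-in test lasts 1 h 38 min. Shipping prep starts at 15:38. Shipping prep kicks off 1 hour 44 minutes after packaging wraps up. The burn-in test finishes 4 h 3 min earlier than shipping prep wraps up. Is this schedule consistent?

The burn-in test ends at 16:23 − 243 min = 12:20.
The burn-in test starts at 12:20 − 98 min = 10:42.
Packaging ends at 10:42 + 192 min = 13:54.
Shipping prep starts at 13:54 + 104 min = 15:38.
That matches the stated 15:38, so the schedule is consistent.

Yes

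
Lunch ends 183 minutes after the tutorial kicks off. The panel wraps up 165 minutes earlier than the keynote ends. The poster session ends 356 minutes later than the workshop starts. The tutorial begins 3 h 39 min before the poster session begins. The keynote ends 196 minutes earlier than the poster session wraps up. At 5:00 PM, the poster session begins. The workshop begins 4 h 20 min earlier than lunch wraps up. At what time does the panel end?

11:59 AM

The tutorial starts at 5:00 PM − 219 min = 1:21 PM.
Lunch ends at 1:21 PM + 183 min = 4:24 PM.
The workshop starts at 4:24 PM − 260 min = 12:04 PM.
The poster session ends at 12:04 PM + 356 min = 6:00 PM.
The keynote ends at 6:00 PM − 196 min = 2:44 PM.
The panel ends at 2:44 PM − 165 min = 11:59 AM.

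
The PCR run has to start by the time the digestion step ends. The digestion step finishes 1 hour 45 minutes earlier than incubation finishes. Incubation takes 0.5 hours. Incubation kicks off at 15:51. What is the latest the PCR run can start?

14:36

Incubation ends at 15:51 + 30 min = 16:21.
The digestion step ends at 16:21 − 105 min = 14:36.
The PCR run is bounded by the digestion step, so the latest it can start is 14:36.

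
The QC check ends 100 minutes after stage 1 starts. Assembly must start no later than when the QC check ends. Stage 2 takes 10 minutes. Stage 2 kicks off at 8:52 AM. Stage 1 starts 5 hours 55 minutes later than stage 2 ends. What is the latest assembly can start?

4:37 PM

Stage 2 ends at 8:52 AM + 10 min = 9:02 AM.
Stage 1 starts at 9:02 AM + 355 min = 2:57 PM.
The QC check ends at 2:57 PM + 100 min = 4:37 PM.
Assembly is bounded by the QC check, so the latest it can start is 4:37 PM.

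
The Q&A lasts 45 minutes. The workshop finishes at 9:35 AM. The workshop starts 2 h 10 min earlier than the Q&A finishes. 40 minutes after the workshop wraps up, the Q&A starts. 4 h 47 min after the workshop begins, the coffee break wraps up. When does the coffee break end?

The Q&A starts at 9:35 AM + 40 min = 10:15 AM.
The Q&A ends at 10:15 AM + 45 min = 11:00 AM.
The workshop starts at 11:00 AM − 130 min = 8:50 AM.
The coffee break ends at 8:50 AM + 287 min = 1:37 PM.

1:37 PM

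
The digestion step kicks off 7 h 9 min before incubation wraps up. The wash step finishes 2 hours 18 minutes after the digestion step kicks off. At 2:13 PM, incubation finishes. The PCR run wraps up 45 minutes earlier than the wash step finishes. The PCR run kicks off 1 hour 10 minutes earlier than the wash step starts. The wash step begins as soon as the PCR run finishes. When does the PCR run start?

7:27 AM

The digestion step starts at 2:13 PM − 429 min = 7:04 AM.
The wash step ends at 7:04 AM + 138 min = 9:22 AM.
The PCR run ends at 9:22 AM − 45 min = 8:37 AM.
So the wash step starts at 8:37 AM.
The PCR run starts at 8:37 AM − 70 min = 7:27 AM.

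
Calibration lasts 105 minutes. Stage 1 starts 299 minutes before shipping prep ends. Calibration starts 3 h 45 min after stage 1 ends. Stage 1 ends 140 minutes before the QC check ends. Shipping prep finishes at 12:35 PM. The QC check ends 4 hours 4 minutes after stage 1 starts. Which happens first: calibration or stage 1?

Stage 1 starts at 12:35 PM − 299 min = 7:36 AM.
The QC check ends at 7:36 AM + 244 min = 11:40 AM.
Stage 1 ends at 11:40 AM − 140 min = 9:20 AM.
Calibration starts at 9:20 AM + 225 min = 1:05 PM.
Calibration starts at 1:05 PM and stage 1 starts at 7:36 AM, so stage 1 is first.

stage 1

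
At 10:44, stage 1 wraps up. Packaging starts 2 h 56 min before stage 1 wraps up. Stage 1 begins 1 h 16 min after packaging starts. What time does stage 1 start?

Packaging starts at 10:44 − 176 min = 07:48.
Stage 1 starts at 07:48 + 76 min = 09:04.

09:04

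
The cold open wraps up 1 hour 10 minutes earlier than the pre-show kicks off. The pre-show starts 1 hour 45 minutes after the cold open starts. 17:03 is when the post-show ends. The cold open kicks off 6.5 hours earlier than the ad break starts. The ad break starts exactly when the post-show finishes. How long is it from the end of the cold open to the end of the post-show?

The ad break starts at 17:03.
The cold open starts at 17:03 − 390 min = 10:33.
The pre-show starts at 10:33 + 105 min = 12:18.
The cold open ends at 12:18 − 70 min = 11:08.
From 11:08 to 17:03 is 355 minutes.

355 minutes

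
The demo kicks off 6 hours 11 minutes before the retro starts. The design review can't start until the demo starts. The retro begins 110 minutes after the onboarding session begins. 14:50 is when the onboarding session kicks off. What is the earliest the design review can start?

The retro starts at 14:50 + 110 min = 16:40.
The demo starts at 16:40 − 371 min = 10:29.
The design review is bounded by the demo, so the earliest it can start is 10:29.

10:29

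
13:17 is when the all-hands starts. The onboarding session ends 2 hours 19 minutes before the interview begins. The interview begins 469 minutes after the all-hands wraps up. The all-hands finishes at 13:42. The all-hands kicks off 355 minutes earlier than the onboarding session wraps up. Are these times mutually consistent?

The interview starts at 13:42 + 469 min = 21:31.
The onboarding session ends at 21:31 − 139 min = 19:12.
The all-hands starts at 19:12 − 355 min = 13:17.
That matches the stated 13:17, so the schedule is consistent.

Yes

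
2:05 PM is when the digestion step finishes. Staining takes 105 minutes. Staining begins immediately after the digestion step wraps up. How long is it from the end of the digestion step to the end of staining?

Staining starts at 2:05 PM.
Staining ends at 2:05 PM + 105 min = 3:50 PM.
From 2:05 PM to 3:50 PM is 1 h 45 min.

1 h 45 min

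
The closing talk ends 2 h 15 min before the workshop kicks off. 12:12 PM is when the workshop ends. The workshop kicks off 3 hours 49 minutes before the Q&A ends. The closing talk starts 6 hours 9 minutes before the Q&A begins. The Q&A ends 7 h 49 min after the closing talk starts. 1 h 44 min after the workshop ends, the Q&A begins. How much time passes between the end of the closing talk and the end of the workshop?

The Q&A starts at 12:12 PM + 104 min = 1:56 PM.
The closing talk starts at 1:56 PM − 369 min = 7:47 AM.
The Q&A ends at 7:47 AM + 469 min = 3:36 PM.
The workshop starts at 3:36 PM − 229 min = 11:47 AM.
The closing talk ends at 11:47 AM − 135 min = 9:32 AM.
From 9:32 AM to 12:12 PM is 160 minutes.

160 minutes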